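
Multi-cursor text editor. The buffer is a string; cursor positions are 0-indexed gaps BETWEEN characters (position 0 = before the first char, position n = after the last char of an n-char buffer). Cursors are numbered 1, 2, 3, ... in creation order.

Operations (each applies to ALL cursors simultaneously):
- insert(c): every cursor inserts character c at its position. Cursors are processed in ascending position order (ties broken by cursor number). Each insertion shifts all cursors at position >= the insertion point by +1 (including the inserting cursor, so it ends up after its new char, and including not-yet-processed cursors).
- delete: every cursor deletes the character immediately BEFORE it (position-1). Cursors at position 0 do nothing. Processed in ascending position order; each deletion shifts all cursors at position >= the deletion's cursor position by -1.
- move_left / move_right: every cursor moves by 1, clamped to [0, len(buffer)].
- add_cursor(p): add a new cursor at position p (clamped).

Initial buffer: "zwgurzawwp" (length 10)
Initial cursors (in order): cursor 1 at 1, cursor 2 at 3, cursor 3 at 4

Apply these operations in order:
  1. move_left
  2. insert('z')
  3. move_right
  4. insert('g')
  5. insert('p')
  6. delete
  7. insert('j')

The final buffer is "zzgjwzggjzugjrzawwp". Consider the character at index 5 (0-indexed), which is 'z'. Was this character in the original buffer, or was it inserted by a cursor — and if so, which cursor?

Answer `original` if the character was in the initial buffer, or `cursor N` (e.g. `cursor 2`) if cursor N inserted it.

After op 1 (move_left): buffer="zwgurzawwp" (len 10), cursors c1@0 c2@2 c3@3, authorship ..........
After op 2 (insert('z')): buffer="zzwzgzurzawwp" (len 13), cursors c1@1 c2@4 c3@6, authorship 1..2.3.......
After op 3 (move_right): buffer="zzwzgzurzawwp" (len 13), cursors c1@2 c2@5 c3@7, authorship 1..2.3.......
After op 4 (insert('g')): buffer="zzgwzggzugrzawwp" (len 16), cursors c1@3 c2@7 c3@10, authorship 1.1.2.23.3......
After op 5 (insert('p')): buffer="zzgpwzggpzugprzawwp" (len 19), cursors c1@4 c2@9 c3@13, authorship 1.11.2.223.33......
After op 6 (delete): buffer="zzgwzggzugrzawwp" (len 16), cursors c1@3 c2@7 c3@10, authorship 1.1.2.23.3......
After op 7 (insert('j')): buffer="zzgjwzggjzugjrzawwp" (len 19), cursors c1@4 c2@9 c3@13, authorship 1.11.2.223.33......
Authorship (.=original, N=cursor N): 1 . 1 1 . 2 . 2 2 3 . 3 3 . . . . . .
Index 5: author = 2

Answer: cursor 2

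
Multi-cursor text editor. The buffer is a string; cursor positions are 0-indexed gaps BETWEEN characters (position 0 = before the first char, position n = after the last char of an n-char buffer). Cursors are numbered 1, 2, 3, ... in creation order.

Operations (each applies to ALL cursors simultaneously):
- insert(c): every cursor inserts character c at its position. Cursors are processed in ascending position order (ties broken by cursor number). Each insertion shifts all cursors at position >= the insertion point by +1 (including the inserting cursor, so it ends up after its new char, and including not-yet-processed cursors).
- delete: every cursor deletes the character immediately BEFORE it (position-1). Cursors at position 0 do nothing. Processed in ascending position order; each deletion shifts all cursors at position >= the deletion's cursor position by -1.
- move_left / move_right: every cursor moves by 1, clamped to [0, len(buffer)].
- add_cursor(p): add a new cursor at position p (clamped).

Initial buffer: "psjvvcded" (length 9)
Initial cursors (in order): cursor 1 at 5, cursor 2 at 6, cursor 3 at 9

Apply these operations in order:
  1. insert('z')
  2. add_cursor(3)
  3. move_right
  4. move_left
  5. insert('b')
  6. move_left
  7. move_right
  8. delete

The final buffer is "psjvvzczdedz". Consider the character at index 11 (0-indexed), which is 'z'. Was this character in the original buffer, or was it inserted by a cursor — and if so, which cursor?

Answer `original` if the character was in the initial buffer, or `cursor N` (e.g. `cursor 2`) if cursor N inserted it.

After op 1 (insert('z')): buffer="psjvvzczdedz" (len 12), cursors c1@6 c2@8 c3@12, authorship .....1.2...3
After op 2 (add_cursor(3)): buffer="psjvvzczdedz" (len 12), cursors c4@3 c1@6 c2@8 c3@12, authorship .....1.2...3
After op 3 (move_right): buffer="psjvvzczdedz" (len 12), cursors c4@4 c1@7 c2@9 c3@12, authorship .....1.2...3
After op 4 (move_left): buffer="psjvvzczdedz" (len 12), cursors c4@3 c1@6 c2@8 c3@11, authorship .....1.2...3
After op 5 (insert('b')): buffer="psjbvvzbczbdedbz" (len 16), cursors c4@4 c1@8 c2@11 c3@15, authorship ...4..11.22...33
After op 6 (move_left): buffer="psjbvvzbczbdedbz" (len 16), cursors c4@3 c1@7 c2@10 c3@14, authorship ...4..11.22...33
After op 7 (move_right): buffer="psjbvvzbczbdedbz" (len 16), cursors c4@4 c1@8 c2@11 c3@15, authorship ...4..11.22...33
After op 8 (delete): buffer="psjvvzczdedz" (len 12), cursors c4@3 c1@6 c2@8 c3@11, authorship .....1.2...3
Authorship (.=original, N=cursor N): . . . . . 1 . 2 . . . 3
Index 11: author = 3

Answer: cursor 3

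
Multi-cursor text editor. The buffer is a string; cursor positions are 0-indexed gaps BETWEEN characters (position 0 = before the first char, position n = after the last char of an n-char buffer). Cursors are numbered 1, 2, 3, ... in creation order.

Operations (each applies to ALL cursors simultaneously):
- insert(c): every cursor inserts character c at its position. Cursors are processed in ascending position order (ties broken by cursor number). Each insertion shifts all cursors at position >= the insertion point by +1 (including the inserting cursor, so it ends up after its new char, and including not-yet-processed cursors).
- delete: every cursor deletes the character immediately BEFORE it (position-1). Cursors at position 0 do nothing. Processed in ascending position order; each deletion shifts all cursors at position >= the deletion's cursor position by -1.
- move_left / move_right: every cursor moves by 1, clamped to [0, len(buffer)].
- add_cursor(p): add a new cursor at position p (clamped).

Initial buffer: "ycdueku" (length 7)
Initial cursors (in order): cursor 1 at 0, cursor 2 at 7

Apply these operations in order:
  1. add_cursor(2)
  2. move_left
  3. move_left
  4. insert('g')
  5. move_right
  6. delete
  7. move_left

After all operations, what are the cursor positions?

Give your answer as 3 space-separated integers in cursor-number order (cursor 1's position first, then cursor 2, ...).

After op 1 (add_cursor(2)): buffer="ycdueku" (len 7), cursors c1@0 c3@2 c2@7, authorship .......
After op 2 (move_left): buffer="ycdueku" (len 7), cursors c1@0 c3@1 c2@6, authorship .......
After op 3 (move_left): buffer="ycdueku" (len 7), cursors c1@0 c3@0 c2@5, authorship .......
After op 4 (insert('g')): buffer="ggycduegku" (len 10), cursors c1@2 c3@2 c2@8, authorship 13.....2..
After op 5 (move_right): buffer="ggycduegku" (len 10), cursors c1@3 c3@3 c2@9, authorship 13.....2..
After op 6 (delete): buffer="gcduegu" (len 7), cursors c1@1 c3@1 c2@6, authorship 1....2.
After op 7 (move_left): buffer="gcduegu" (len 7), cursors c1@0 c3@0 c2@5, authorship 1....2.

Answer: 0 5 0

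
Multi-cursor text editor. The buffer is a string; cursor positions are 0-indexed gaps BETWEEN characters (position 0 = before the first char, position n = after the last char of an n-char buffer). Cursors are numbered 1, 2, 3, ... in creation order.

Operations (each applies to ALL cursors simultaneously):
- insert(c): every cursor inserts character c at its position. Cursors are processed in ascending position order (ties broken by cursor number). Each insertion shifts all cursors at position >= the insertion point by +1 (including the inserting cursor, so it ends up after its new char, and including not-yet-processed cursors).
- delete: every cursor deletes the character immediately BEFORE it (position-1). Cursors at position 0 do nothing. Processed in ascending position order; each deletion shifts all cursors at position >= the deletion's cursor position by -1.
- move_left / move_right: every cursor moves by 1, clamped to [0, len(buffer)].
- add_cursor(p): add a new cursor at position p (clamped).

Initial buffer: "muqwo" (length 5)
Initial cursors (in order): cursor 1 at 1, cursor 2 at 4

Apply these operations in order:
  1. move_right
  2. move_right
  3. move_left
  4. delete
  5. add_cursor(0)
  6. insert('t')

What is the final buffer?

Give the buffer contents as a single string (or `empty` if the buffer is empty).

Answer: tmtqto

Derivation:
After op 1 (move_right): buffer="muqwo" (len 5), cursors c1@2 c2@5, authorship .....
After op 2 (move_right): buffer="muqwo" (len 5), cursors c1@3 c2@5, authorship .....
After op 3 (move_left): buffer="muqwo" (len 5), cursors c1@2 c2@4, authorship .....
After op 4 (delete): buffer="mqo" (len 3), cursors c1@1 c2@2, authorship ...
After op 5 (add_cursor(0)): buffer="mqo" (len 3), cursors c3@0 c1@1 c2@2, authorship ...
After op 6 (insert('t')): buffer="tmtqto" (len 6), cursors c3@1 c1@3 c2@5, authorship 3.1.2.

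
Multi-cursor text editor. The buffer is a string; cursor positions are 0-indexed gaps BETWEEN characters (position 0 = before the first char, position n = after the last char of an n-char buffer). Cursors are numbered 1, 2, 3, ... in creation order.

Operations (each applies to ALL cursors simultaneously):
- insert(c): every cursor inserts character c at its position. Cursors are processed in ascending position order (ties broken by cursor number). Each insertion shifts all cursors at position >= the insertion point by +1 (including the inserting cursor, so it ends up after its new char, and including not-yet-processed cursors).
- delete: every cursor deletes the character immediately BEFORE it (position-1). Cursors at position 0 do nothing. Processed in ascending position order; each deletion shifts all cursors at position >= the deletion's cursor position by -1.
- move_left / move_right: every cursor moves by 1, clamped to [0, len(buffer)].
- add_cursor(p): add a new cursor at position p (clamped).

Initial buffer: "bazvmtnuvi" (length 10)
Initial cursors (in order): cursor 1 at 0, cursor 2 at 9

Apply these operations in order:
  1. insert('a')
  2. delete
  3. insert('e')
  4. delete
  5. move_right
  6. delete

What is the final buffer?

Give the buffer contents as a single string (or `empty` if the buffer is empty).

Answer: azvmtnuv

Derivation:
After op 1 (insert('a')): buffer="abazvmtnuvai" (len 12), cursors c1@1 c2@11, authorship 1.........2.
After op 2 (delete): buffer="bazvmtnuvi" (len 10), cursors c1@0 c2@9, authorship ..........
After op 3 (insert('e')): buffer="ebazvmtnuvei" (len 12), cursors c1@1 c2@11, authorship 1.........2.
After op 4 (delete): buffer="bazvmtnuvi" (len 10), cursors c1@0 c2@9, authorship ..........
After op 5 (move_right): buffer="bazvmtnuvi" (len 10), cursors c1@1 c2@10, authorship ..........
After op 6 (delete): buffer="azvmtnuv" (len 8), cursors c1@0 c2@8, authorship ........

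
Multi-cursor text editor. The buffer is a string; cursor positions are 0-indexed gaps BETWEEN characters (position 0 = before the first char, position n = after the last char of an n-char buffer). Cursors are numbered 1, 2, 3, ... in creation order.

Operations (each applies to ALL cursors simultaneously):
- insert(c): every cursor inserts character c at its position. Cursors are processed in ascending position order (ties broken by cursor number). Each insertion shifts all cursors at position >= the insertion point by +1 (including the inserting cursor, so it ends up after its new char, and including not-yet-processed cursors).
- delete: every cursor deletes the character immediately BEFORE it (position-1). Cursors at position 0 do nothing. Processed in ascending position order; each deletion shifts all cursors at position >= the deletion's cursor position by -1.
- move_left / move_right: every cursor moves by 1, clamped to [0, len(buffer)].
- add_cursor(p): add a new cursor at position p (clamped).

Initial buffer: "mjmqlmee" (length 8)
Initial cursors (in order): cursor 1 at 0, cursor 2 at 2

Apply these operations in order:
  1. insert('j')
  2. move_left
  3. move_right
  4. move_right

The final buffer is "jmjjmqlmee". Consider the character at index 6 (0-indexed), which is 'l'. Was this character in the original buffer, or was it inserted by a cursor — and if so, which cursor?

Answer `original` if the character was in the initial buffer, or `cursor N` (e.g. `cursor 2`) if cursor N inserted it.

After op 1 (insert('j')): buffer="jmjjmqlmee" (len 10), cursors c1@1 c2@4, authorship 1..2......
After op 2 (move_left): buffer="jmjjmqlmee" (len 10), cursors c1@0 c2@3, authorship 1..2......
After op 3 (move_right): buffer="jmjjmqlmee" (len 10), cursors c1@1 c2@4, authorship 1..2......
After op 4 (move_right): buffer="jmjjmqlmee" (len 10), cursors c1@2 c2@5, authorship 1..2......
Authorship (.=original, N=cursor N): 1 . . 2 . . . . . .
Index 6: author = original

Answer: original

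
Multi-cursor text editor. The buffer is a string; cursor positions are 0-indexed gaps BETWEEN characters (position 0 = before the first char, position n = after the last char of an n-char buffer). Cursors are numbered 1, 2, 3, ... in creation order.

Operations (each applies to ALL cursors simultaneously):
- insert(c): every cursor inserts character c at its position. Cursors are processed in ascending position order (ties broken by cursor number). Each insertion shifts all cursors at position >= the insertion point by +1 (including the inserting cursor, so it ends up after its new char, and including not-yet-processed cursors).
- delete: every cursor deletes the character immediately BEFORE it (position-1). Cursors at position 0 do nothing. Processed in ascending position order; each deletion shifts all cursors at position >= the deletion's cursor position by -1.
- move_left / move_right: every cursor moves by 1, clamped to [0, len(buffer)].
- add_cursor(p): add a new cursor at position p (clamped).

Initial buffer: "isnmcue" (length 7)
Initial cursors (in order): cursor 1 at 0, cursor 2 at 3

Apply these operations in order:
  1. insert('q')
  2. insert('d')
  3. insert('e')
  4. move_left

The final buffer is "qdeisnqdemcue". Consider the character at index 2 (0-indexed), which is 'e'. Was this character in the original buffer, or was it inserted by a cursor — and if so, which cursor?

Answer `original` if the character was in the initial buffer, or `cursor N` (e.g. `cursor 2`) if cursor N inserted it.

After op 1 (insert('q')): buffer="qisnqmcue" (len 9), cursors c1@1 c2@5, authorship 1...2....
After op 2 (insert('d')): buffer="qdisnqdmcue" (len 11), cursors c1@2 c2@7, authorship 11...22....
After op 3 (insert('e')): buffer="qdeisnqdemcue" (len 13), cursors c1@3 c2@9, authorship 111...222....
After op 4 (move_left): buffer="qdeisnqdemcue" (len 13), cursors c1@2 c2@8, authorship 111...222....
Authorship (.=original, N=cursor N): 1 1 1 . . . 2 2 2 . . . .
Index 2: author = 1

Answer: cursor 1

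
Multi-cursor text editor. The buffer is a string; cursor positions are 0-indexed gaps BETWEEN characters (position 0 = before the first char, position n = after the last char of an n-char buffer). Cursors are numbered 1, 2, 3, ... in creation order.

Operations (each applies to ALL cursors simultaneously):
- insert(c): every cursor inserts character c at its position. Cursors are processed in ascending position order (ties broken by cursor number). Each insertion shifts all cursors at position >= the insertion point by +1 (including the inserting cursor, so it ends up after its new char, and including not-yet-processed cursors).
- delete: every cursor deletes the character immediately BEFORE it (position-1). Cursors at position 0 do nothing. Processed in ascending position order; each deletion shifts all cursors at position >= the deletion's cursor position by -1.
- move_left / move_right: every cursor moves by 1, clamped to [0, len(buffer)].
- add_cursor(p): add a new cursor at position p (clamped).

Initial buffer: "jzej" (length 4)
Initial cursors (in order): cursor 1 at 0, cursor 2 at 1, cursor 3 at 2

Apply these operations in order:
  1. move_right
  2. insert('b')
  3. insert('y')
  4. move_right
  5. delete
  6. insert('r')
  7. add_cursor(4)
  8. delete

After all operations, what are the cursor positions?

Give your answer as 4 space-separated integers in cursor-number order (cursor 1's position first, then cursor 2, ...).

After op 1 (move_right): buffer="jzej" (len 4), cursors c1@1 c2@2 c3@3, authorship ....
After op 2 (insert('b')): buffer="jbzbebj" (len 7), cursors c1@2 c2@4 c3@6, authorship .1.2.3.
After op 3 (insert('y')): buffer="jbyzbyebyj" (len 10), cursors c1@3 c2@6 c3@9, authorship .11.22.33.
After op 4 (move_right): buffer="jbyzbyebyj" (len 10), cursors c1@4 c2@7 c3@10, authorship .11.22.33.
After op 5 (delete): buffer="jbybyby" (len 7), cursors c1@3 c2@5 c3@7, authorship .112233
After op 6 (insert('r')): buffer="jbyrbyrbyr" (len 10), cursors c1@4 c2@7 c3@10, authorship .111222333
After op 7 (add_cursor(4)): buffer="jbyrbyrbyr" (len 10), cursors c1@4 c4@4 c2@7 c3@10, authorship .111222333
After op 8 (delete): buffer="jbbyby" (len 6), cursors c1@2 c4@2 c2@4 c3@6, authorship .12233

Answer: 2 4 6 2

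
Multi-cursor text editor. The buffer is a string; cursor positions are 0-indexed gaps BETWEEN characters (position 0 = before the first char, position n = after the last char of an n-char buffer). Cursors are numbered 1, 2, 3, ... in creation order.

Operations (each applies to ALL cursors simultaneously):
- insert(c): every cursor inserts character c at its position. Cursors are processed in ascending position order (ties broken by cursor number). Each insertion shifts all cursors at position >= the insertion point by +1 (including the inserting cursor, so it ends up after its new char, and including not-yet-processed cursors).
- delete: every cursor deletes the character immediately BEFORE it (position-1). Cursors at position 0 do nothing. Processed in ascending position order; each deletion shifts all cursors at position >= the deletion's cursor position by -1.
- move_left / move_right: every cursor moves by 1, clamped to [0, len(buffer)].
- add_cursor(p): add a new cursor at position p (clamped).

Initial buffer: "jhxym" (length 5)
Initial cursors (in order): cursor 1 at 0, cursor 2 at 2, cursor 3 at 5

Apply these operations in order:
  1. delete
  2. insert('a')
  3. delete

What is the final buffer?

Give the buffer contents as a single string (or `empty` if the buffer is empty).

After op 1 (delete): buffer="jxy" (len 3), cursors c1@0 c2@1 c3@3, authorship ...
After op 2 (insert('a')): buffer="ajaxya" (len 6), cursors c1@1 c2@3 c3@6, authorship 1.2..3
After op 3 (delete): buffer="jxy" (len 3), cursors c1@0 c2@1 c3@3, authorship ...

Answer: jxy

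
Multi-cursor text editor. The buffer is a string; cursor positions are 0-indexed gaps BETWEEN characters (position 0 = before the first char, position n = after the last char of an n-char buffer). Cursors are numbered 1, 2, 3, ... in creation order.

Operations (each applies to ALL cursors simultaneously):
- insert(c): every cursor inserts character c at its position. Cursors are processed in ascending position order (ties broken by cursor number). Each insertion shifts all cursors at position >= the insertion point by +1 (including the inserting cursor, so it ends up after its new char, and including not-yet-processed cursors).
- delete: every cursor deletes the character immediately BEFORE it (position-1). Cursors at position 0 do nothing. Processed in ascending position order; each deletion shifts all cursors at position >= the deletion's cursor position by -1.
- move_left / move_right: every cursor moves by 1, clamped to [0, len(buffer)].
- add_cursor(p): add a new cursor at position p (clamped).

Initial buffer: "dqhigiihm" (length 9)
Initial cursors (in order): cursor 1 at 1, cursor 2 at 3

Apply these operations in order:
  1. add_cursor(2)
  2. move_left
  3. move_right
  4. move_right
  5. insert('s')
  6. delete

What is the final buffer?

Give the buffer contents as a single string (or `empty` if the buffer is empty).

Answer: dqhigiihm

Derivation:
After op 1 (add_cursor(2)): buffer="dqhigiihm" (len 9), cursors c1@1 c3@2 c2@3, authorship .........
After op 2 (move_left): buffer="dqhigiihm" (len 9), cursors c1@0 c3@1 c2@2, authorship .........
After op 3 (move_right): buffer="dqhigiihm" (len 9), cursors c1@1 c3@2 c2@3, authorship .........
After op 4 (move_right): buffer="dqhigiihm" (len 9), cursors c1@2 c3@3 c2@4, authorship .........
After op 5 (insert('s')): buffer="dqshsisgiihm" (len 12), cursors c1@3 c3@5 c2@7, authorship ..1.3.2.....
After op 6 (delete): buffer="dqhigiihm" (len 9), cursors c1@2 c3@3 c2@4, authorship .........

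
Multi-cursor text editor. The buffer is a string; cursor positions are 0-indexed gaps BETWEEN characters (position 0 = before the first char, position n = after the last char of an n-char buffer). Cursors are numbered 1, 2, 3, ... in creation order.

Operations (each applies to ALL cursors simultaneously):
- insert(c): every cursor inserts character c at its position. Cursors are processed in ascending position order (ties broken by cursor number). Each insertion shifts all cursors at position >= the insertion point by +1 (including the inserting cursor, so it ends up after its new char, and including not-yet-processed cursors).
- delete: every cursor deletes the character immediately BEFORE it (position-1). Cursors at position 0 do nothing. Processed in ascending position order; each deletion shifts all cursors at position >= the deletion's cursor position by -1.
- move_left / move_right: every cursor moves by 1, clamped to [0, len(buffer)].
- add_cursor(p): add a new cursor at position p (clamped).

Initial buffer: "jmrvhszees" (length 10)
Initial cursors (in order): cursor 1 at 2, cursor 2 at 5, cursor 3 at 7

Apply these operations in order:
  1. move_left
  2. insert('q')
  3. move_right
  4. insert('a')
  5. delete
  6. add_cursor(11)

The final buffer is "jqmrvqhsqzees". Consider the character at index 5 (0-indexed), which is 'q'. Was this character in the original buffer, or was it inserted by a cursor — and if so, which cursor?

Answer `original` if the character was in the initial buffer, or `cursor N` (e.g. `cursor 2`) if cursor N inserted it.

Answer: cursor 2

Derivation:
After op 1 (move_left): buffer="jmrvhszees" (len 10), cursors c1@1 c2@4 c3@6, authorship ..........
After op 2 (insert('q')): buffer="jqmrvqhsqzees" (len 13), cursors c1@2 c2@6 c3@9, authorship .1...2..3....
After op 3 (move_right): buffer="jqmrvqhsqzees" (len 13), cursors c1@3 c2@7 c3@10, authorship .1...2..3....
After op 4 (insert('a')): buffer="jqmarvqhasqzaees" (len 16), cursors c1@4 c2@9 c3@13, authorship .1.1..2.2.3.3...
After op 5 (delete): buffer="jqmrvqhsqzees" (len 13), cursors c1@3 c2@7 c3@10, authorship .1...2..3....
After op 6 (add_cursor(11)): buffer="jqmrvqhsqzees" (len 13), cursors c1@3 c2@7 c3@10 c4@11, authorship .1...2..3....
Authorship (.=original, N=cursor N): . 1 . . . 2 . . 3 . . . .
Index 5: author = 2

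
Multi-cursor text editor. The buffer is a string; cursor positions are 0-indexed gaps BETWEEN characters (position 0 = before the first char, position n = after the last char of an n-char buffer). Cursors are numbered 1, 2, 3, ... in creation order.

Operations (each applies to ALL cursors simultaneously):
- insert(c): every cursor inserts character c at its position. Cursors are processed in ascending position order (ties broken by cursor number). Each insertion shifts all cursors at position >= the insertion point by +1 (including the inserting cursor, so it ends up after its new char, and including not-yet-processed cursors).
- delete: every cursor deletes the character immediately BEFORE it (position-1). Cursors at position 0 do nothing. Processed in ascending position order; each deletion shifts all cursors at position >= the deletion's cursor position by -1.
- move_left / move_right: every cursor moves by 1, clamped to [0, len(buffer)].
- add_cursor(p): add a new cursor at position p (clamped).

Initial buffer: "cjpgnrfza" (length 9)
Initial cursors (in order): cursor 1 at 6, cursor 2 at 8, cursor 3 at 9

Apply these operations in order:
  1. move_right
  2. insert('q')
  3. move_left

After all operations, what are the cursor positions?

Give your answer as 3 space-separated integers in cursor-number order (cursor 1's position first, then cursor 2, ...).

After op 1 (move_right): buffer="cjpgnrfza" (len 9), cursors c1@7 c2@9 c3@9, authorship .........
After op 2 (insert('q')): buffer="cjpgnrfqzaqq" (len 12), cursors c1@8 c2@12 c3@12, authorship .......1..23
After op 3 (move_left): buffer="cjpgnrfqzaqq" (len 12), cursors c1@7 c2@11 c3@11, authorship .......1..23

Answer: 7 11 11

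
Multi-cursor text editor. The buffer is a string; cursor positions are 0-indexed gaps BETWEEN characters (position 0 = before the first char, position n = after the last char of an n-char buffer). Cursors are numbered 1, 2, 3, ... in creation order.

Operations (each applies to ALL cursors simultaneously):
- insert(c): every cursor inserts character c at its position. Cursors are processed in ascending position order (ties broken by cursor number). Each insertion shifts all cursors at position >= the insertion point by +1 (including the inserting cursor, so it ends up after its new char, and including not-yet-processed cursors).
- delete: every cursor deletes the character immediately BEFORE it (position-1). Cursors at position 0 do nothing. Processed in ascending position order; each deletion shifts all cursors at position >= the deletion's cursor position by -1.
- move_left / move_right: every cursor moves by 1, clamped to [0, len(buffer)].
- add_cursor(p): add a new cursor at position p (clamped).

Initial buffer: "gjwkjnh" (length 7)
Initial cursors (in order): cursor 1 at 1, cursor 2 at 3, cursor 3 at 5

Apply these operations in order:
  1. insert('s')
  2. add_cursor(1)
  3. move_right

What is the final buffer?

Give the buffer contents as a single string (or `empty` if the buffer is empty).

Answer: gsjwskjsnh

Derivation:
After op 1 (insert('s')): buffer="gsjwskjsnh" (len 10), cursors c1@2 c2@5 c3@8, authorship .1..2..3..
After op 2 (add_cursor(1)): buffer="gsjwskjsnh" (len 10), cursors c4@1 c1@2 c2@5 c3@8, authorship .1..2..3..
After op 3 (move_right): buffer="gsjwskjsnh" (len 10), cursors c4@2 c1@3 c2@6 c3@9, authorship .1..2..3..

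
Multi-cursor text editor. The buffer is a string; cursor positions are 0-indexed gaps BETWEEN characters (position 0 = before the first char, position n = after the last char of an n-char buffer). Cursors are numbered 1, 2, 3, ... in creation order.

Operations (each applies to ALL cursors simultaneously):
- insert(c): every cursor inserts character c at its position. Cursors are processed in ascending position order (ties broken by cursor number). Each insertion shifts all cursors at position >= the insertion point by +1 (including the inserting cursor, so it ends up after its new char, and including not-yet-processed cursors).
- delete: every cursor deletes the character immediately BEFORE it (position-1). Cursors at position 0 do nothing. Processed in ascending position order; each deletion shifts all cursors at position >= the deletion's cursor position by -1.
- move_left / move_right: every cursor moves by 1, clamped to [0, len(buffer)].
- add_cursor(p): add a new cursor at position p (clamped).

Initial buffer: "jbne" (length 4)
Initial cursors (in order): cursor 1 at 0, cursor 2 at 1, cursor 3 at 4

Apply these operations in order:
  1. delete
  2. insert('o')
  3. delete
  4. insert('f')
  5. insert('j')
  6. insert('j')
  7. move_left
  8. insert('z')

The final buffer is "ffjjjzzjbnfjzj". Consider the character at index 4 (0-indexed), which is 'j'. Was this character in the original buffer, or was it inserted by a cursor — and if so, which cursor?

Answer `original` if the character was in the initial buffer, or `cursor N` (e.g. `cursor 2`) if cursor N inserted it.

Answer: cursor 1

Derivation:
After op 1 (delete): buffer="bn" (len 2), cursors c1@0 c2@0 c3@2, authorship ..
After op 2 (insert('o')): buffer="oobno" (len 5), cursors c1@2 c2@2 c3@5, authorship 12..3
After op 3 (delete): buffer="bn" (len 2), cursors c1@0 c2@0 c3@2, authorship ..
After op 4 (insert('f')): buffer="ffbnf" (len 5), cursors c1@2 c2@2 c3@5, authorship 12..3
After op 5 (insert('j')): buffer="ffjjbnfj" (len 8), cursors c1@4 c2@4 c3@8, authorship 1212..33
After op 6 (insert('j')): buffer="ffjjjjbnfjj" (len 11), cursors c1@6 c2@6 c3@11, authorship 121212..333
After op 7 (move_left): buffer="ffjjjjbnfjj" (len 11), cursors c1@5 c2@5 c3@10, authorship 121212..333
After op 8 (insert('z')): buffer="ffjjjzzjbnfjzj" (len 14), cursors c1@7 c2@7 c3@13, authorship 12121122..3333
Authorship (.=original, N=cursor N): 1 2 1 2 1 1 2 2 . . 3 3 3 3
Index 4: author = 1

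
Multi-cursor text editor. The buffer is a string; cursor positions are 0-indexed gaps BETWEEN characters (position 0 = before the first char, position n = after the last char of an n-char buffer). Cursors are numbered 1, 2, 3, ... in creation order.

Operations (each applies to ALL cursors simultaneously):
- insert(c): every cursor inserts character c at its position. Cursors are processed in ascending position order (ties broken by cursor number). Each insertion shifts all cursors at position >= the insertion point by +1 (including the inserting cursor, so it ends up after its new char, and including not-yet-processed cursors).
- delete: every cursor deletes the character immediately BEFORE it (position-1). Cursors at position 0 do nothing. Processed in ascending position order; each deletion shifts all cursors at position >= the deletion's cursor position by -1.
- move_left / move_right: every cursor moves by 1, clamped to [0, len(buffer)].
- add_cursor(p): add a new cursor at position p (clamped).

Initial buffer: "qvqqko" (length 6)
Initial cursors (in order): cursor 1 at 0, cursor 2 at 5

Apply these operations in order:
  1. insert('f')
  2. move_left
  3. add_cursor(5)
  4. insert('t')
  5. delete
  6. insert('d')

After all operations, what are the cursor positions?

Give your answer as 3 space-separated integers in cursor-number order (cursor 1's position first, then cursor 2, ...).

Answer: 1 9 7

Derivation:
After op 1 (insert('f')): buffer="fqvqqkfo" (len 8), cursors c1@1 c2@7, authorship 1.....2.
After op 2 (move_left): buffer="fqvqqkfo" (len 8), cursors c1@0 c2@6, authorship 1.....2.
After op 3 (add_cursor(5)): buffer="fqvqqkfo" (len 8), cursors c1@0 c3@5 c2@6, authorship 1.....2.
After op 4 (insert('t')): buffer="tfqvqqtktfo" (len 11), cursors c1@1 c3@7 c2@9, authorship 11....3.22.
After op 5 (delete): buffer="fqvqqkfo" (len 8), cursors c1@0 c3@5 c2@6, authorship 1.....2.
After op 6 (insert('d')): buffer="dfqvqqdkdfo" (len 11), cursors c1@1 c3@7 c2@9, authorship 11....3.22.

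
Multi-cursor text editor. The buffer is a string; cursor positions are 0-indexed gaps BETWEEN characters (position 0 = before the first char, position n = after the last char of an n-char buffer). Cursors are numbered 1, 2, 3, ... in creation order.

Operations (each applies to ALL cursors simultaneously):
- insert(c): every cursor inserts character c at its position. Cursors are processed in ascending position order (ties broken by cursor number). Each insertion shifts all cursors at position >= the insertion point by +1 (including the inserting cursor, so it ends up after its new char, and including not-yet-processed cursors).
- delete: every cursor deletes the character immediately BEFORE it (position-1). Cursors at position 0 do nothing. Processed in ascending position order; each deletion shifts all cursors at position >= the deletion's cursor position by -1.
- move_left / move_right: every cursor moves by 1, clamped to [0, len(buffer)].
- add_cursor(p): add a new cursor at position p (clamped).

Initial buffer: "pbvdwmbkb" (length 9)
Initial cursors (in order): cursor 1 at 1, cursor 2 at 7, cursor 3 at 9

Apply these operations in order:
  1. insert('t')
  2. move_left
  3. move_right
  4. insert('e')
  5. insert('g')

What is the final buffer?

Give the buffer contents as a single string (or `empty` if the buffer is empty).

After op 1 (insert('t')): buffer="ptbvdwmbtkbt" (len 12), cursors c1@2 c2@9 c3@12, authorship .1......2..3
After op 2 (move_left): buffer="ptbvdwmbtkbt" (len 12), cursors c1@1 c2@8 c3@11, authorship .1......2..3
After op 3 (move_right): buffer="ptbvdwmbtkbt" (len 12), cursors c1@2 c2@9 c3@12, authorship .1......2..3
After op 4 (insert('e')): buffer="ptebvdwmbtekbte" (len 15), cursors c1@3 c2@11 c3@15, authorship .11......22..33
After op 5 (insert('g')): buffer="ptegbvdwmbtegkbteg" (len 18), cursors c1@4 c2@13 c3@18, authorship .111......222..333

Answer: ptegbvdwmbtegkbteg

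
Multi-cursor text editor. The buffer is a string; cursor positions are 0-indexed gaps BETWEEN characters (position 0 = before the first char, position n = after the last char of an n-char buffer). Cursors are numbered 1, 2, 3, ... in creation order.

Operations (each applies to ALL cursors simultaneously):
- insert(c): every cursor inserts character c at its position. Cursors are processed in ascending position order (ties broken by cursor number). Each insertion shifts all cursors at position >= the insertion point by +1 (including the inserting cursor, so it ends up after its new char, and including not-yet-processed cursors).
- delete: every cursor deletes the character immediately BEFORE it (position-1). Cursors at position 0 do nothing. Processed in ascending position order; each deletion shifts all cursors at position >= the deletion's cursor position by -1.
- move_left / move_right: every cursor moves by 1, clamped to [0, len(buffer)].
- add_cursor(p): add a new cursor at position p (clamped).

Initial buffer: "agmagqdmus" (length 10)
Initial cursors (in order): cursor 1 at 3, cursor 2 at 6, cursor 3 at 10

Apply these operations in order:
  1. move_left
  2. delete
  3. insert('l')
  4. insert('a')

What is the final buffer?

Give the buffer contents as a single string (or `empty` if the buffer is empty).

After op 1 (move_left): buffer="agmagqdmus" (len 10), cursors c1@2 c2@5 c3@9, authorship ..........
After op 2 (delete): buffer="amaqdms" (len 7), cursors c1@1 c2@3 c3@6, authorship .......
After op 3 (insert('l')): buffer="almalqdmls" (len 10), cursors c1@2 c2@5 c3@9, authorship .1..2...3.
After op 4 (insert('a')): buffer="alamalaqdmlas" (len 13), cursors c1@3 c2@7 c3@12, authorship .11..22...33.

Answer: alamalaqdmlas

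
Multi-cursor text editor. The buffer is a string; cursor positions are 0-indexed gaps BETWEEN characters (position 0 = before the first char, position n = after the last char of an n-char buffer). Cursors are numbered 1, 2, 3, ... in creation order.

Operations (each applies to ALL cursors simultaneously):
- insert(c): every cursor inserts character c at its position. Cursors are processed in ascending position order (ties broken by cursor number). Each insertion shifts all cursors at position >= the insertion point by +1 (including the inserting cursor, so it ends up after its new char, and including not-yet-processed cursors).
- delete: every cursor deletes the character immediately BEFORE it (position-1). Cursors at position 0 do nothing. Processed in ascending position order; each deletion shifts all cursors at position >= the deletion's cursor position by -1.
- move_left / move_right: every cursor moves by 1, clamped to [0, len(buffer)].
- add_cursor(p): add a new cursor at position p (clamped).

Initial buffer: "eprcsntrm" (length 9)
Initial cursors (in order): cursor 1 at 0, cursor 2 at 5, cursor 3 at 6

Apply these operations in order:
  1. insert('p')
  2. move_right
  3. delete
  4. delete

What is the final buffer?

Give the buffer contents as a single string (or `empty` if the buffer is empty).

Answer: prcsrm

Derivation:
After op 1 (insert('p')): buffer="peprcspnptrm" (len 12), cursors c1@1 c2@7 c3@9, authorship 1.....2.3...
After op 2 (move_right): buffer="peprcspnptrm" (len 12), cursors c1@2 c2@8 c3@10, authorship 1.....2.3...
After op 3 (delete): buffer="pprcspprm" (len 9), cursors c1@1 c2@6 c3@7, authorship 1....23..
After op 4 (delete): buffer="prcsrm" (len 6), cursors c1@0 c2@4 c3@4, authorship ......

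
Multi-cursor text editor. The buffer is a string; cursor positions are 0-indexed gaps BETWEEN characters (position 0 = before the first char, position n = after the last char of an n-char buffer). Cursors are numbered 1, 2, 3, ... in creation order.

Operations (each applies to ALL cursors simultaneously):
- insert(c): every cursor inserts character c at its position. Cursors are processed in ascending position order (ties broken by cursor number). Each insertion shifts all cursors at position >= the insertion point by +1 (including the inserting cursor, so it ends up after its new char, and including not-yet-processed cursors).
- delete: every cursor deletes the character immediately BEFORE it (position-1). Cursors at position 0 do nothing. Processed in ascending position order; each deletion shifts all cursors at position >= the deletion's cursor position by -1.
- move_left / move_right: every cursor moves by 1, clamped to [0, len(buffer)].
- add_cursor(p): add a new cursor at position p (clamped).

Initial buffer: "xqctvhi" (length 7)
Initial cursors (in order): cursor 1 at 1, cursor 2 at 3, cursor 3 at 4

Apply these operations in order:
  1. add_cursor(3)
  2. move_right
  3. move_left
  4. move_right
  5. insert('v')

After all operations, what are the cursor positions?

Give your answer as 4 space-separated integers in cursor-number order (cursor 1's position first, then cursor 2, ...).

After op 1 (add_cursor(3)): buffer="xqctvhi" (len 7), cursors c1@1 c2@3 c4@3 c3@4, authorship .......
After op 2 (move_right): buffer="xqctvhi" (len 7), cursors c1@2 c2@4 c4@4 c3@5, authorship .......
After op 3 (move_left): buffer="xqctvhi" (len 7), cursors c1@1 c2@3 c4@3 c3@4, authorship .......
After op 4 (move_right): buffer="xqctvhi" (len 7), cursors c1@2 c2@4 c4@4 c3@5, authorship .......
After op 5 (insert('v')): buffer="xqvctvvvvhi" (len 11), cursors c1@3 c2@7 c4@7 c3@9, authorship ..1..24.3..

Answer: 3 7 9 7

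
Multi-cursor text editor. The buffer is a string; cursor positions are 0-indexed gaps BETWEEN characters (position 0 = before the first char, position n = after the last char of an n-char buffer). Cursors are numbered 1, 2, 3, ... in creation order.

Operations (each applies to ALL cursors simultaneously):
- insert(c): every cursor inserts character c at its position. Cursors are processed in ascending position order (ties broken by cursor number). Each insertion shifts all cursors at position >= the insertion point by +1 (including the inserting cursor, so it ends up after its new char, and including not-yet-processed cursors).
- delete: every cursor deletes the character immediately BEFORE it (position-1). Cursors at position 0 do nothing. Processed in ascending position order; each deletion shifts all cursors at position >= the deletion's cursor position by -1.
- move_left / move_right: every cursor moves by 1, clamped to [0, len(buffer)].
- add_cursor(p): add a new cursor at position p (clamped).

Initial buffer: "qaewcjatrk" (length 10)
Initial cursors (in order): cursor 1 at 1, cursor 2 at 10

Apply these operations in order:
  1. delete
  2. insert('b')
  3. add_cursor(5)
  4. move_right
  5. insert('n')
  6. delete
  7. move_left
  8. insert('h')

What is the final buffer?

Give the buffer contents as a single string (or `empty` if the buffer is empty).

After op 1 (delete): buffer="aewcjatr" (len 8), cursors c1@0 c2@8, authorship ........
After op 2 (insert('b')): buffer="baewcjatrb" (len 10), cursors c1@1 c2@10, authorship 1........2
After op 3 (add_cursor(5)): buffer="baewcjatrb" (len 10), cursors c1@1 c3@5 c2@10, authorship 1........2
After op 4 (move_right): buffer="baewcjatrb" (len 10), cursors c1@2 c3@6 c2@10, authorship 1........2
After op 5 (insert('n')): buffer="banewcjnatrbn" (len 13), cursors c1@3 c3@8 c2@13, authorship 1.1....3...22
After op 6 (delete): buffer="baewcjatrb" (len 10), cursors c1@2 c3@6 c2@10, authorship 1........2
After op 7 (move_left): buffer="baewcjatrb" (len 10), cursors c1@1 c3@5 c2@9, authorship 1........2
After op 8 (insert('h')): buffer="bhaewchjatrhb" (len 13), cursors c1@2 c3@7 c2@12, authorship 11....3....22

Answer: bhaewchjatrhb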